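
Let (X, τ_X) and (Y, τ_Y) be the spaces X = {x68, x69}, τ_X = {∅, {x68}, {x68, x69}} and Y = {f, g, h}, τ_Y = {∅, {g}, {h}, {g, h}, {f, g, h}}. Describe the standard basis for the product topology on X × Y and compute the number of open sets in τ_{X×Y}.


Basis B = {∅ × ∅, {x68} × {g}, {x68} × {h}, {x68} × {g, h}, {x68, x69} × {g}, {x68, x69} × {h}, {x68} × {f, g, h}, {x68, x69} × {g, h}, {x68, x69} × {f, g, h}}; |τ_{X×Y}| = 14.

Enumerate products U × V with U ∈ τ_X, V ∈ τ_Y (deduplicated):
  ∅ × ∅ = {} (∅)
  {x68} × {g} = {(x68,g)}
  {x68} × {h} = {(x68,h)}
  {x68} × {g, h} = {(x68,g), (x68,h)}
  {x68, x69} × {g} = {(x68,g), (x69,g)}
  {x68, x69} × {h} = {(x68,h), (x69,h)}
  {x68} × {f, g, h} = {(x68,f), (x68,g), (x68,h)}
  {x68, x69} × {g, h} = {(x68,g), (x68,h), (x69,g), (x69,h)}
  {x68, x69} × {f, g, h} = {(x68,f), (x68,g), (x68,h), (x69,f), (x69,g), (x69,h)}
These 9 distinct sets form the basis B.
Close under arbitrary unions to get τ_{X×Y}; counting gives |τ_{X×Y}| = 14.


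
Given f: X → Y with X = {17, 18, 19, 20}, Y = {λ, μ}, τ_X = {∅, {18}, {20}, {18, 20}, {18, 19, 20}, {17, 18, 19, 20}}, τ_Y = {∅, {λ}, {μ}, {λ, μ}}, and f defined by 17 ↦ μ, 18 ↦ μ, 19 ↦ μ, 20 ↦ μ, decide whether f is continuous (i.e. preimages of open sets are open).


f IS continuous.

Compute f^{-1}(U) for each U ∈ τ_Y:
  U = ∅: f^{-1}(U) = ∅ ∈ τ_X ✓.
  U = {λ}: f^{-1}(U) = ∅ ∈ τ_X ✓.
  U = {μ}: f^{-1}(U) = {17, 18, 19, 20} ∈ τ_X ✓.
  U = {λ, μ}: f^{-1}(U) = {17, 18, 19, 20} ∈ τ_X ✓.
Every preimage lies in τ_X, so f IS continuous.


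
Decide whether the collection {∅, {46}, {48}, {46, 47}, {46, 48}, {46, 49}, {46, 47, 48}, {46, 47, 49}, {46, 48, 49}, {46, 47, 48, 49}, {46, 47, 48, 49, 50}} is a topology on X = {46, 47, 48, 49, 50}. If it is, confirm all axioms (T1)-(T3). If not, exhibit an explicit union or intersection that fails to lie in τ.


τ IS a topology on X.

Axiom (T1): ∅ ∈ τ? Yes; X ∈ τ? Yes.
Axiom (T2/T3): check pairwise unions and intersections of members of τ.
All pairwise intersections and unions checked — each lies in τ. Therefore τ satisfies (T1), (T2), (T3): it IS a topology on X.


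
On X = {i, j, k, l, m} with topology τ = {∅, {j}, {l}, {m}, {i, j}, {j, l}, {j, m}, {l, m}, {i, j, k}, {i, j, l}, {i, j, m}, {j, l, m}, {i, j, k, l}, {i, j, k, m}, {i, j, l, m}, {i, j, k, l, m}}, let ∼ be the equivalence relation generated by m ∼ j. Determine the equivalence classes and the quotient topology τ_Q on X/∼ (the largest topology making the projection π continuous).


X/∼ = {[i], [j=m], [k], [l]}; |τ_Q| = 8.

Equivalence classes: [i], [j=m], [k], [l].
Quotient map π: X → X/∼ sends i ↦ [i], j ↦ [j=m], k ↦ [k], l ↦ [l], m ↦ [j=m].
For each subset V ⊆ X/∼, compute π^{-1}(V) ⊆ X and check whether π^{-1}(V) ∈ τ. V is open in τ_Q iff π^{-1}(V) ∈ τ.
  V = {}: π^{-1}(V) = ∅ ∈ τ ✓.
  V = {[i]}: π^{-1}(V) = {i} ∉ τ ✗.
  V = {[j=m]}: π^{-1}(V) = {j, m} ∈ τ ✓.
  V = {[i], [j=m]}: π^{-1}(V) = {i, j, m} ∈ τ ✓.
  V = {[k]}: π^{-1}(V) = {k} ∉ τ ✗.
  V = {[i], [k]}: π^{-1}(V) = {i, k} ∉ τ ✗.
  V = {[j=m], [k]}: π^{-1}(V) = {j, k, m} ∉ τ ✗.
  V = {[i], [j=m], [k]}: π^{-1}(V) = {i, j, k, m} ∈ τ ✓.
  V = {[l]}: π^{-1}(V) = {l} ∈ τ ✓.
  V = {[i], [l]}: π^{-1}(V) = {i, l} ∉ τ ✗.
  V = {[j=m], [l]}: π^{-1}(V) = {j, l, m} ∈ τ ✓.
  V = {[i], [j=m], [l]}: π^{-1}(V) = {i, j, l, m} ∈ τ ✓.
  V = {[k], [l]}: π^{-1}(V) = {k, l} ∉ τ ✗.
  V = {[i], [k], [l]}: π^{-1}(V) = {i, k, l} ∉ τ ✗.
  V = {[j=m], [k], [l]}: π^{-1}(V) = {j, k, l, m} ∉ τ ✗.
  V = {[i], [j=m], [k], [l]}: π^{-1}(V) = {i, j, k, l, m} ∈ τ ✓.
Open sets in the quotient: τ_Q = {{}, {[j=m]}, {[i], [j=m]}, {[i], [j=m], [k]}, {[l]}, {[j=m], [l]}, {[i], [j=m], [l]}, {[i], [j=m], [k], [l]}} (8 elements).


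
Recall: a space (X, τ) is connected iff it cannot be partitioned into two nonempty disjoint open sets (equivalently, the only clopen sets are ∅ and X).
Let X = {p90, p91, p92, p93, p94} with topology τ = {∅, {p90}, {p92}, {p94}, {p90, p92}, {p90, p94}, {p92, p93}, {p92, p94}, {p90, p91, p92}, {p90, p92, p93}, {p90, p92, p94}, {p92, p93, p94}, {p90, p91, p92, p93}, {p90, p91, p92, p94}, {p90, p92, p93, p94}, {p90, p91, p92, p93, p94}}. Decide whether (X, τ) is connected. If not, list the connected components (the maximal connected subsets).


(X, τ) is disconnected; components = [{p94}, {p90, p91, p92, p93}].

Find clopen sets (U ∈ τ with X ∖ U ∈ τ):
  U = ∅, X ∖ U = {p90, p91, p92, p93, p94} — both open, so U is clopen.
  U = {p94}, X ∖ U = {p90, p91, p92, p93} — both open, so U is clopen.
  U = {p90, p91, p92, p93}, X ∖ U = {p94} — both open, so U is clopen.
  U = {p90, p91, p92, p93, p94}, X ∖ U = ∅ — both open, so U is clopen.
Nontrivial clopen(s) exist: e.g. {p90, p91, p92, p93}. So (X, τ) is disconnected.
Compute connected components by grouping points that agree on all clopens:
  component: {p94}
  component: {p90, p91, p92, p93}


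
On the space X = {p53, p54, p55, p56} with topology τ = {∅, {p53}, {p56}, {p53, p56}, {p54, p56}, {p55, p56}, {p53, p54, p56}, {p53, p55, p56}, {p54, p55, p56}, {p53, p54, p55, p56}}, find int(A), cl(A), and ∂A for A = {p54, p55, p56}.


int(A) = {p54, p55, p56}, cl(A) = {p54, p55, p56}, ∂A = ∅.

Closed sets in (X, τ) are complements of opens:
  closed(X, τ) = {∅, {p53}, {p54}, {p55}, {p53, p54}, {p53, p55}, {p54, p55}, {p53, p54, p55}, {p54, p55, p56}, {p53, p54, p55, p56}}.
int(A) = ⋃ {U ∈ τ : U ⊆ A}. Opens contained in A: ∅, {p56}, {p54, p56}, {p55, p56}, {p54, p55, p56}.
Taking the union of these: int(A) = {p54, p55, p56}.
cl(A) = ⋂ {C closed : A ⊆ C}. Closed sets containing A: {p54, p55, p56}, {p53, p54, p55, p56}.
Intersecting these: cl(A) = {p54, p55, p56}.
∂A = cl(A) ∖ int(A) = {p54, p55, p56} ∖ {p54, p55, p56} = ∅.


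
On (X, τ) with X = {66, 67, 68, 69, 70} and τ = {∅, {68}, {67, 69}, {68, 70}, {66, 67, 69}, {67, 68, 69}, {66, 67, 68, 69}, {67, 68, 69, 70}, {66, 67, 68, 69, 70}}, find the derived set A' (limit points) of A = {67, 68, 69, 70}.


A' = {66, 67, 69, 70}

For each x ∈ X, list the open sets U ∈ τ with x ∈ U, then check whether U ∩ (A ∖ {x}) ≠ ∅ for every such U.
  x = 66: opens ∋ x are {66, 67, 69}, {66, 67, 68, 69}, {66, 67, 68, 69, 70}; each meets A ∖ {66}, so x IS a limit point.
  x = 67: opens ∋ x are {67, 69}, {66, 67, 69}, {67, 68, 69}, {66, 67, 68, 69}, {67, 68, 69, 70}, {66, 67, 68, 69, 70}; each meets A ∖ {67}, so x IS a limit point.
  x = 68: open {68} ∋ x has {68} ∩ (A ∖ {68}) = ∅, so x is NOT a limit point.
  x = 69: opens ∋ x are {67, 69}, {66, 67, 69}, {67, 68, 69}, {66, 67, 68, 69}, {67, 68, 69, 70}, {66, 67, 68, 69, 70}; each meets A ∖ {69}, so x IS a limit point.
  x = 70: opens ∋ x are {68, 70}, {67, 68, 69, 70}, {66, 67, 68, 69, 70}; each meets A ∖ {70}, so x IS a limit point.
Collecting: A' = {66, 67, 69, 70}.


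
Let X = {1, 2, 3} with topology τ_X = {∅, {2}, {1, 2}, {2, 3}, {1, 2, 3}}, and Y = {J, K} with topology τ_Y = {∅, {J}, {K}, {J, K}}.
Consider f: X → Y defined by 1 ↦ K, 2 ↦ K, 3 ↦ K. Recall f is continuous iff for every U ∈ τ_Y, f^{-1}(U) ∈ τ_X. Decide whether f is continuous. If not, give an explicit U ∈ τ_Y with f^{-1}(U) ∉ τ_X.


f IS continuous.

Compute f^{-1}(U) for each U ∈ τ_Y:
  U = ∅: f^{-1}(U) = ∅ ∈ τ_X ✓.
  U = {J}: f^{-1}(U) = ∅ ∈ τ_X ✓.
  U = {K}: f^{-1}(U) = {1, 2, 3} ∈ τ_X ✓.
  U = {J, K}: f^{-1}(U) = {1, 2, 3} ∈ τ_X ✓.
Every preimage lies in τ_X, so f IS continuous.


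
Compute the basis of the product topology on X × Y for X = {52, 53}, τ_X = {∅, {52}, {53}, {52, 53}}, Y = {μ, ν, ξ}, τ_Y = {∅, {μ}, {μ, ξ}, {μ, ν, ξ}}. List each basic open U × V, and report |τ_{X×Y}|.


Basis B = {∅ × ∅, {52} × {μ}, {53} × {μ}, {52} × {μ, ξ}, {52, 53} × {μ}, {53} × {μ, ξ}, {52} × {μ, ν, ξ}, {53} × {μ, ν, ξ}, {52, 53} × {μ, ξ}, {52, 53} × {μ, ν, ξ}}; |τ_{X×Y}| = 16.

Enumerate products U × V with U ∈ τ_X, V ∈ τ_Y (deduplicated):
  ∅ × ∅ = {} (∅)
  {52} × {μ} = {(52,μ)}
  {53} × {μ} = {(53,μ)}
  {52} × {μ, ξ} = {(52,μ), (52,ξ)}
  {52, 53} × {μ} = {(52,μ), (53,μ)}
  {53} × {μ, ξ} = {(53,μ), (53,ξ)}
  {52} × {μ, ν, ξ} = {(52,μ), (52,ν), (52,ξ)}
  {53} × {μ, ν, ξ} = {(53,μ), (53,ν), (53,ξ)}
  {52, 53} × {μ, ξ} = {(52,μ), (52,ξ), (53,μ), (53,ξ)}
  {52, 53} × {μ, ν, ξ} = {(52,μ), (52,ν), (52,ξ), (53,μ), (53,ν), (53,ξ)}
These 10 distinct sets form the basis B.
Close under arbitrary unions to get τ_{X×Y}; counting gives |τ_{X×Y}| = 16.


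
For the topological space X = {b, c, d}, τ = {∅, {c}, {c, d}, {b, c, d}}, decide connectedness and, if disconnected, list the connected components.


(X, τ) is connected.

Find clopen sets (U ∈ τ with X ∖ U ∈ τ):
  U = ∅, X ∖ U = {b, c, d} — both open, so U is clopen.
  U = {b, c, d}, X ∖ U = ∅ — both open, so U is clopen.
Only trivial clopens (∅ and X) exist, so (X, τ) is connected.
Compute connected components by grouping points that agree on all clopens:
  component: {b, c, d}


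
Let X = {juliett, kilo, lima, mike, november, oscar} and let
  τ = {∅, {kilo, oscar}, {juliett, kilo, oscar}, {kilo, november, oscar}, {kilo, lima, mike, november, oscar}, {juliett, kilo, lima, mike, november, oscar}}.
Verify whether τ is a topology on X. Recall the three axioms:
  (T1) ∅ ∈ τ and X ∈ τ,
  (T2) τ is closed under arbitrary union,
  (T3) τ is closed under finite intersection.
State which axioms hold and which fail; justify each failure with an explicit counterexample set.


τ is NOT a topology on X.

Axiom (T1): ∅ ∈ τ? Yes; X ∈ τ? Yes.
Axiom (T2/T3): check pairwise unions and intersections of members of τ.
Counterexample for (T2): {juliett, kilo, oscar} ∪ {kilo, november, oscar} = {juliett, kilo, november, oscar} ∉ τ. Therefore τ is NOT a topology.


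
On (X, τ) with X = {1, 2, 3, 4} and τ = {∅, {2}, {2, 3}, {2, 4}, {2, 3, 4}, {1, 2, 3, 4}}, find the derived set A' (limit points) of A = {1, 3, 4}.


A' = {1}

For each x ∈ X, list the open sets U ∈ τ with x ∈ U, then check whether U ∩ (A ∖ {x}) ≠ ∅ for every such U.
  x = 1: opens ∋ x are {1, 2, 3, 4}; each meets A ∖ {1}, so x IS a limit point.
  x = 2: open {2} ∋ x has {2} ∩ (A ∖ {2}) = ∅, so x is NOT a limit point.
  x = 3: open {2, 3} ∋ x has {2, 3} ∩ (A ∖ {3}) = ∅, so x is NOT a limit point.
  x = 4: open {2, 4} ∋ x has {2, 4} ∩ (A ∖ {4}) = ∅, so x is NOT a limit point.
Collecting: A' = {1}.


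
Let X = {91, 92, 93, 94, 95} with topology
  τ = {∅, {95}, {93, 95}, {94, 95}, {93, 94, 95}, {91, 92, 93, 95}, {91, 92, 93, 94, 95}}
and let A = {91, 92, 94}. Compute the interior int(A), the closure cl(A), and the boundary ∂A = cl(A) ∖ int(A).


int(A) = ∅, cl(A) = {91, 92, 94}, ∂A = {91, 92, 94}.

Closed sets in (X, τ) are complements of opens:
  closed(X, τ) = {∅, {94}, {91, 92}, {91, 92, 93}, {91, 92, 94}, {91, 92, 93, 94}, {91, 92, 93, 94, 95}}.
int(A) = ⋃ {U ∈ τ : U ⊆ A}. Opens contained in A: ∅.
Taking the union of these: int(A) = ∅.
cl(A) = ⋂ {C closed : A ⊆ C}. Closed sets containing A: {91, 92, 94}, {91, 92, 93, 94}, {91, 92, 93, 94, 95}.
Intersecting these: cl(A) = {91, 92, 94}.
∂A = cl(A) ∖ int(A) = {91, 92, 94} ∖ ∅ = {91, 92, 94}.


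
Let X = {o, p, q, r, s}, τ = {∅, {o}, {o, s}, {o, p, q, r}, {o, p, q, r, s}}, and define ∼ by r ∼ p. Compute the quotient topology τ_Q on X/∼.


X/∼ = {[o], [p=r], [q], [s]}; |τ_Q| = 5.

Equivalence classes: [o], [p=r], [q], [s].
Quotient map π: X → X/∼ sends o ↦ [o], p ↦ [p=r], q ↦ [q], r ↦ [p=r], s ↦ [s].
For each subset V ⊆ X/∼, compute π^{-1}(V) ⊆ X and check whether π^{-1}(V) ∈ τ. V is open in τ_Q iff π^{-1}(V) ∈ τ.
  V = {}: π^{-1}(V) = ∅ ∈ τ ✓.
  V = {[o]}: π^{-1}(V) = {o} ∈ τ ✓.
  V = {[p=r]}: π^{-1}(V) = {p, r} ∉ τ ✗.
  V = {[o], [p=r]}: π^{-1}(V) = {o, p, r} ∉ τ ✗.
  V = {[q]}: π^{-1}(V) = {q} ∉ τ ✗.
  V = {[o], [q]}: π^{-1}(V) = {o, q} ∉ τ ✗.
  V = {[p=r], [q]}: π^{-1}(V) = {p, q, r} ∉ τ ✗.
  V = {[o], [p=r], [q]}: π^{-1}(V) = {o, p, q, r} ∈ τ ✓.
  V = {[s]}: π^{-1}(V) = {s} ∉ τ ✗.
  V = {[o], [s]}: π^{-1}(V) = {o, s} ∈ τ ✓.
  V = {[p=r], [s]}: π^{-1}(V) = {p, r, s} ∉ τ ✗.
  V = {[o], [p=r], [s]}: π^{-1}(V) = {o, p, r, s} ∉ τ ✗.
  V = {[q], [s]}: π^{-1}(V) = {q, s} ∉ τ ✗.
  V = {[o], [q], [s]}: π^{-1}(V) = {o, q, s} ∉ τ ✗.
  V = {[p=r], [q], [s]}: π^{-1}(V) = {p, q, r, s} ∉ τ ✗.
  V = {[o], [p=r], [q], [s]}: π^{-1}(V) = {o, p, q, r, s} ∈ τ ✓.
Open sets in the quotient: τ_Q = {{}, {[o]}, {[o], [p=r], [q]}, {[o], [s]}, {[o], [p=r], [q], [s]}} (5 elements).


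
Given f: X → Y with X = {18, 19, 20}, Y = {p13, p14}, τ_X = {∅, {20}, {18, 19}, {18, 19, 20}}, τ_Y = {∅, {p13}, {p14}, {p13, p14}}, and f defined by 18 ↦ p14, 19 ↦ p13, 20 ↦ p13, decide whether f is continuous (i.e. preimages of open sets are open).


f is NOT continuous.

Compute f^{-1}(U) for each U ∈ τ_Y:
  U = ∅: f^{-1}(U) = ∅ ∈ τ_X ✓.
  U = {p13}: f^{-1}(U) = {19, 20} ∉ τ_X ✗.
  U = {p14}: f^{-1}(U) = {18} ∉ τ_X ✗.
  U = {p13, p14}: f^{-1}(U) = {18, 19, 20} ∈ τ_X ✓.
Found U = {p13} with f^{-1}(U) = {19, 20} not in τ_X. Therefore f is NOT continuous.


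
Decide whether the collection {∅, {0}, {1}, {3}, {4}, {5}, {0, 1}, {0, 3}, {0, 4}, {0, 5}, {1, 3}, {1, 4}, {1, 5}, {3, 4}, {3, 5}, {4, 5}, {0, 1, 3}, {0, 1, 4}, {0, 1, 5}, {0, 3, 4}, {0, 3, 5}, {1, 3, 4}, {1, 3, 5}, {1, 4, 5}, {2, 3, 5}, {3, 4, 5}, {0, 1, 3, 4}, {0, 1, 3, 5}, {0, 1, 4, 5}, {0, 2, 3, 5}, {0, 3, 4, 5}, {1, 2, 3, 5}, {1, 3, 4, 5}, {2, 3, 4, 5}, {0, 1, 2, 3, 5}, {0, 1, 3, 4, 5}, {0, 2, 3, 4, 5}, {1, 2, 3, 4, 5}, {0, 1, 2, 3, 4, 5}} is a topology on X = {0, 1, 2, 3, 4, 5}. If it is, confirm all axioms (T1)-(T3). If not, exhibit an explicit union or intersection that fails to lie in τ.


τ is NOT a topology on X.

Axiom (T1): ∅ ∈ τ? Yes; X ∈ τ? Yes.
Axiom (T2/T3): check pairwise unions and intersections of members of τ.
Counterexample for (T2): {0} ∪ {4, 5} = {0, 4, 5} ∉ τ. Therefore τ is NOT a topology.


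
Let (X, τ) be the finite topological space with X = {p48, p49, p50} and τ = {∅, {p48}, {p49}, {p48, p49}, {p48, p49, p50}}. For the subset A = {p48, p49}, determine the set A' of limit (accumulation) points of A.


A' = {p50}

For each x ∈ X, list the open sets U ∈ τ with x ∈ U, then check whether U ∩ (A ∖ {x}) ≠ ∅ for every such U.
  x = p48: open {p48} ∋ x has {p48} ∩ (A ∖ {p48}) = ∅, so x is NOT a limit point.
  x = p49: open {p49} ∋ x has {p49} ∩ (A ∖ {p49}) = ∅, so x is NOT a limit point.
  x = p50: opens ∋ x are {p48, p49, p50}; each meets A ∖ {p50}, so x IS a limit point.
Collecting: A' = {p50}.


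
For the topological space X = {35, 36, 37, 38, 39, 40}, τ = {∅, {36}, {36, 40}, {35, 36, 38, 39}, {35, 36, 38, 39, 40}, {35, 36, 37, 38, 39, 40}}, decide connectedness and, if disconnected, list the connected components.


(X, τ) is connected.

Find clopen sets (U ∈ τ with X ∖ U ∈ τ):
  U = ∅, X ∖ U = {35, 36, 37, 38, 39, 40} — both open, so U is clopen.
  U = {35, 36, 37, 38, 39, 40}, X ∖ U = ∅ — both open, so U is clopen.
Only trivial clopens (∅ and X) exist, so (X, τ) is connected.
Compute connected components by grouping points that agree on all clopens:
  component: {35, 36, 37, 38, 39, 40}


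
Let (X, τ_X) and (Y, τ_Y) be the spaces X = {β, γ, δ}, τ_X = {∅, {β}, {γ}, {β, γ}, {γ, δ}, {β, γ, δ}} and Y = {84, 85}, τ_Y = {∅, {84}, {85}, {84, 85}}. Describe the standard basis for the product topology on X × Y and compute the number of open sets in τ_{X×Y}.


Basis B = {∅ × ∅, {β} × {84}, {β} × {85}, {γ} × {84}, {γ} × {85}, {β} × {84, 85}, {β, γ} × {84}, {β, γ} × {85}, {γ} × {84, 85}, {γ, δ} × {84}, {γ, δ} × {85}, {β, γ, δ} × {84}, {β, γ, δ} × {85}, {β, γ} × {84, 85}, {γ, δ} × {84, 85}, {β, γ, δ} × {84, 85}}; |τ_{X×Y}| = 36.

Enumerate products U × V with U ∈ τ_X, V ∈ τ_Y (deduplicated):
  ∅ × ∅ = {} (∅)
  {β} × {84} = {(β,84)}
  {β} × {85} = {(β,85)}
  {γ} × {84} = {(γ,84)}
  {γ} × {85} = {(γ,85)}
  {β} × {84, 85} = {(β,84), (β,85)}
  {β, γ} × {84} = {(β,84), (γ,84)}
  {β, γ} × {85} = {(β,85), (γ,85)}
  {γ} × {84, 85} = {(γ,84), (γ,85)}
  {γ, δ} × {84} = {(γ,84), (δ,84)}
  {γ, δ} × {85} = {(γ,85), (δ,85)}
  {β, γ, δ} × {84} = {(β,84), (γ,84), (δ,84)}
  {β, γ, δ} × {85} = {(β,85), (γ,85), (δ,85)}
  {β, γ} × {84, 85} = {(β,84), (β,85), (γ,84), (γ,85)}
  {γ, δ} × {84, 85} = {(γ,84), (γ,85), (δ,84), (δ,85)}
  {β, γ, δ} × {84, 85} = {(β,84), (β,85), (γ,84), (γ,85), (δ,84), (δ,85)}
These 16 distinct sets form the basis B.
Close under arbitrary unions to get τ_{X×Y}; counting gives |τ_{X×Y}| = 36.


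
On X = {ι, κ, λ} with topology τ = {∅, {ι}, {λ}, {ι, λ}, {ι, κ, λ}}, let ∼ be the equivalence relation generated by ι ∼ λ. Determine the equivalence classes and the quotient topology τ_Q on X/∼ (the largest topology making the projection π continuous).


X/∼ = {[ι=λ], [κ]}; |τ_Q| = 3.

Equivalence classes: [ι=λ], [κ].
Quotient map π: X → X/∼ sends ι ↦ [ι=λ], κ ↦ [κ], λ ↦ [ι=λ].
For each subset V ⊆ X/∼, compute π^{-1}(V) ⊆ X and check whether π^{-1}(V) ∈ τ. V is open in τ_Q iff π^{-1}(V) ∈ τ.
  V = {}: π^{-1}(V) = ∅ ∈ τ ✓.
  V = {[ι=λ]}: π^{-1}(V) = {ι, λ} ∈ τ ✓.
  V = {[κ]}: π^{-1}(V) = {κ} ∉ τ ✗.
  V = {[ι=λ], [κ]}: π^{-1}(V) = {ι, κ, λ} ∈ τ ✓.
Open sets in the quotient: τ_Q = {{}, {[ι=λ]}, {[ι=λ], [κ]}} (3 elements).


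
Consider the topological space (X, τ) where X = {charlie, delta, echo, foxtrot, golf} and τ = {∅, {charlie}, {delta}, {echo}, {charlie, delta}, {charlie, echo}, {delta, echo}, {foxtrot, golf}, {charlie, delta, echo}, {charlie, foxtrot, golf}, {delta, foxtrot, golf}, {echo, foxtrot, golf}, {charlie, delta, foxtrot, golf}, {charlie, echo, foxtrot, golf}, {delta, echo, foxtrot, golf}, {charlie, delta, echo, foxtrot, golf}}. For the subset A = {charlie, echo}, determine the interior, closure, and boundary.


int(A) = {charlie, echo}, cl(A) = {charlie, echo}, ∂A = ∅.

Closed sets in (X, τ) are complements of opens:
  closed(X, τ) = {∅, {charlie}, {delta}, {echo}, {charlie, delta}, {charlie, echo}, {delta, echo}, {foxtrot, golf}, {charlie, delta, echo}, {charlie, foxtrot, golf}, {delta, foxtrot, golf}, {echo, foxtrot, golf}, {charlie, delta, foxtrot, golf}, {charlie, echo, foxtrot, golf}, {delta, echo, foxtrot, golf}, {charlie, delta, echo, foxtrot, golf}}.
int(A) = ⋃ {U ∈ τ : U ⊆ A}. Opens contained in A: ∅, {charlie}, {echo}, {charlie, echo}.
Taking the union of these: int(A) = {charlie, echo}.
cl(A) = ⋂ {C closed : A ⊆ C}. Closed sets containing A: {charlie, echo}, {charlie, delta, echo}, {charlie, echo, foxtrot, golf}, {charlie, delta, echo, foxtrot, golf}.
Intersecting these: cl(A) = {charlie, echo}.
∂A = cl(A) ∖ int(A) = {charlie, echo} ∖ {charlie, echo} = ∅.


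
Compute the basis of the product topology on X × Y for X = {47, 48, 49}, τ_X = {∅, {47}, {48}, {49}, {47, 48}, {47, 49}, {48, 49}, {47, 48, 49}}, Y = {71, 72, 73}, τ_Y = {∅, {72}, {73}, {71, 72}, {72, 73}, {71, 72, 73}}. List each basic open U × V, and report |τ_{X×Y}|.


Basis B = {∅ × ∅, {47} × {72}, {47} × {73}, {48} × {72}, {48} × {73}, {49} × {72}, {49} × {73}, {47} × {71, 72}, {47} × {72, 73}, {47, 48} × {72}, {47, 49} × {72}, {47, 48} × {73}, {47, 49} × {73}, {48} × {71, 72}, {48} × {72, 73}, {48, 49} × {72}, {48, 49} × {73}, {49} × {71, 72}, {49} × {72, 73}, {47} × {71, 72, 73}, {47, 48, 49} × {72}, {47, 48, 49} × {73}, {48} × {71, 72, 73}, {49} × {71, 72, 73}, {47, 48} × {71, 72}, {47, 49} × {71, 72}, {47, 48} × {72, 73}, {47, 49} × {72, 73}, {48, 49} × {71, 72}, {48, 49} × {72, 73}, {47, 48} × {71, 72, 73}, {47, 49} × {71, 72, 73}, {47, 48, 49} × {71, 72}, {47, 48, 49} × {72, 73}, {48, 49} × {71, 72, 73}, {47, 48, 49} × {71, 72, 73}}; |τ_{X×Y}| = 216.

Enumerate products U × V with U ∈ τ_X, V ∈ τ_Y (deduplicated):
  ∅ × ∅ = {} (∅)
  {47} × {72} = {(47,72)}
  {47} × {73} = {(47,73)}
  {48} × {72} = {(48,72)}
  {48} × {73} = {(48,73)}
  {49} × {72} = {(49,72)}
  {49} × {73} = {(49,73)}
  {47} × {71, 72} = {(47,71), (47,72)}
  {47} × {72, 73} = {(47,72), (47,73)}
  {47, 48} × {72} = {(47,72), (48,72)}
  {47, 49} × {72} = {(47,72), (49,72)}
  {47, 48} × {73} = {(47,73), (48,73)}
  {47, 49} × {73} = {(47,73), (49,73)}
  {48} × {71, 72} = {(48,71), (48,72)}
  {48} × {72, 73} = {(48,72), (48,73)}
  {48, 49} × {72} = {(48,72), (49,72)}
  {48, 49} × {73} = {(48,73), (49,73)}
  {49} × {71, 72} = {(49,71), (49,72)}
  {49} × {72, 73} = {(49,72), (49,73)}
  {47} × {71, 72, 73} = {(47,71), (47,72), (47,73)}
  {47, 48, 49} × {72} = {(47,72), (48,72), (49,72)}
  {47, 48, 49} × {73} = {(47,73), (48,73), (49,73)}
  {48} × {71, 72, 73} = {(48,71), (48,72), (48,73)}
  {49} × {71, 72, 73} = {(49,71), (49,72), (49,73)}
  {47, 48} × {71, 72} = {(47,71), (47,72), (48,71), (48,72)}
  {47, 49} × {71, 72} = {(47,71), (47,72), (49,71), (49,72)}
  {47, 48} × {72, 73} = {(47,72), (47,73), (48,72), (48,73)}
  {47, 49} × {72, 73} = {(47,72), (47,73), (49,72), (49,73)}
  {48, 49} × {71, 72} = {(48,71), (48,72), (49,71), (49,72)}
  {48, 49} × {72, 73} = {(48,72), (48,73), (49,72), (49,73)}
  {47, 48} × {71, 72, 73} = {(47,71), (47,72), (47,73), (48,71), (48,72), (48,73)}
  {47, 49} × {71, 72, 73} = {(47,71), (47,72), (47,73), (49,71), (49,72), (49,73)}
  {47, 48, 49} × {71, 72} = {(47,71), (47,72), (48,71), (48,72), (49,71), (49,72)}
  {47, 48, 49} × {72, 73} = {(47,72), (47,73), (48,72), (48,73), (49,72), (49,73)}
  {48, 49} × {71, 72, 73} = {(48,71), (48,72), (48,73), (49,71), (49,72), (49,73)}
  {47, 48, 49} × {71, 72, 73} = {(47,71), (47,72), (47,73), (48,71), (48,72), (48,73), (49,71), (49,72), (49,73)}
These 36 distinct sets form the basis B.
Close under arbitrary unions to get τ_{X×Y}; counting gives |τ_{X×Y}| = 216.


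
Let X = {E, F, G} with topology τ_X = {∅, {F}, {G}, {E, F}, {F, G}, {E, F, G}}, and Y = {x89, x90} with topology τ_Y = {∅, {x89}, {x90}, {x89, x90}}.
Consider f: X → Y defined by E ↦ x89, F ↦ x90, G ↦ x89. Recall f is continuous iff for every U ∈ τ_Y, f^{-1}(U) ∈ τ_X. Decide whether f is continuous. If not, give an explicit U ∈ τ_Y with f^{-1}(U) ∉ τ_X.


f is NOT continuous.

Compute f^{-1}(U) for each U ∈ τ_Y:
  U = ∅: f^{-1}(U) = ∅ ∈ τ_X ✓.
  U = {x89}: f^{-1}(U) = {E, G} ∉ τ_X ✗.
  U = {x90}: f^{-1}(U) = {F} ∈ τ_X ✓.
  U = {x89, x90}: f^{-1}(U) = {E, F, G} ∈ τ_X ✓.
Found U = {x89} with f^{-1}(U) = {E, G} not in τ_X. Therefore f is NOT continuous.


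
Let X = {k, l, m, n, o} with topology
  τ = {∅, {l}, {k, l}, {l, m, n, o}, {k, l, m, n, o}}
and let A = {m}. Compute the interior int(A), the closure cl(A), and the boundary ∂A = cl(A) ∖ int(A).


int(A) = ∅, cl(A) = {m, n, o}, ∂A = {m, n, o}.

Closed sets in (X, τ) are complements of opens:
  closed(X, τ) = {∅, {k}, {m, n, o}, {k, m, n, o}, {k, l, m, n, o}}.
int(A) = ⋃ {U ∈ τ : U ⊆ A}. Opens contained in A: ∅.
Taking the union of these: int(A) = ∅.
cl(A) = ⋂ {C closed : A ⊆ C}. Closed sets containing A: {m, n, o}, {k, m, n, o}, {k, l, m, n, o}.
Intersecting these: cl(A) = {m, n, o}.
∂A = cl(A) ∖ int(A) = {m, n, o} ∖ ∅ = {m, n, o}.


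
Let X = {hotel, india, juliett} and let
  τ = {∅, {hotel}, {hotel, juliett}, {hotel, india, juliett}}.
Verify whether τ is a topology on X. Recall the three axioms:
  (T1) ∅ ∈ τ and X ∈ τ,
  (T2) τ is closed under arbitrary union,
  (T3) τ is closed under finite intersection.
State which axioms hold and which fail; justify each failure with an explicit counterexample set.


τ IS a topology on X.

Axiom (T1): ∅ ∈ τ? Yes; X ∈ τ? Yes.
Axiom (T2/T3): check pairwise unions and intersections of members of τ.
All pairwise intersections and unions checked — each lies in τ. Therefore τ satisfies (T1), (T2), (T3): it IS a topology on X.


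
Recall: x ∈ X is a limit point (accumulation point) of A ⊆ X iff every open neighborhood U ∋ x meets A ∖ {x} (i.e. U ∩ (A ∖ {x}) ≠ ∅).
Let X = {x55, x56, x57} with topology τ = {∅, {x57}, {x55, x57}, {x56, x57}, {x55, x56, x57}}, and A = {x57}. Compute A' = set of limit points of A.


A' = {x55, x56}

For each x ∈ X, list the open sets U ∈ τ with x ∈ U, then check whether U ∩ (A ∖ {x}) ≠ ∅ for every such U.
  x = x55: opens ∋ x are {x55, x57}, {x55, x56, x57}; each meets A ∖ {x55}, so x IS a limit point.
  x = x56: opens ∋ x are {x56, x57}, {x55, x56, x57}; each meets A ∖ {x56}, so x IS a limit point.
  x = x57: open {x57} ∋ x has {x57} ∩ (A ∖ {x57}) = ∅, so x is NOT a limit point.
Collecting: A' = {x55, x56}.


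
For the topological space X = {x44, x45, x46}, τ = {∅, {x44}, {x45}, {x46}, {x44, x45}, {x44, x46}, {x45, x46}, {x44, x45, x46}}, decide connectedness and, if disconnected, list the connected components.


(X, τ) is disconnected; components = [{x44}, {x45}, {x46}].

Find clopen sets (U ∈ τ with X ∖ U ∈ τ):
  U = ∅, X ∖ U = {x44, x45, x46} — both open, so U is clopen.
  U = {x44}, X ∖ U = {x45, x46} — both open, so U is clopen.
  U = {x45}, X ∖ U = {x44, x46} — both open, so U is clopen.
  U = {x46}, X ∖ U = {x44, x45} — both open, so U is clopen.
  U = {x44, x45}, X ∖ U = {x46} — both open, so U is clopen.
  U = {x44, x46}, X ∖ U = {x45} — both open, so U is clopen.
  U = {x45, x46}, X ∖ U = {x44} — both open, so U is clopen.
  U = {x44, x45, x46}, X ∖ U = ∅ — both open, so U is clopen.
Nontrivial clopen(s) exist: e.g. {x45, x46}. So (X, τ) is disconnected.
Compute connected components by grouping points that agree on all clopens:
  component: {x44}
  component: {x45}
  component: {x46}


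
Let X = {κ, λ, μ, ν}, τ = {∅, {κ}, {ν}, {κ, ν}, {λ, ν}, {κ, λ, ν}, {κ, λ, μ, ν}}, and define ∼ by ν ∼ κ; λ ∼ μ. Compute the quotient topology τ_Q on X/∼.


X/∼ = {[κ=ν], [λ=μ]}; |τ_Q| = 3.

Equivalence classes: [κ=ν], [λ=μ].
Quotient map π: X → X/∼ sends κ ↦ [κ=ν], λ ↦ [λ=μ], μ ↦ [λ=μ], ν ↦ [κ=ν].
For each subset V ⊆ X/∼, compute π^{-1}(V) ⊆ X and check whether π^{-1}(V) ∈ τ. V is open in τ_Q iff π^{-1}(V) ∈ τ.
  V = {}: π^{-1}(V) = ∅ ∈ τ ✓.
  V = {[κ=ν]}: π^{-1}(V) = {κ, ν} ∈ τ ✓.
  V = {[λ=μ]}: π^{-1}(V) = {λ, μ} ∉ τ ✗.
  V = {[κ=ν], [λ=μ]}: π^{-1}(V) = {κ, λ, μ, ν} ∈ τ ✓.
Open sets in the quotient: τ_Q = {{}, {[κ=ν]}, {[κ=ν], [λ=μ]}} (3 elements).


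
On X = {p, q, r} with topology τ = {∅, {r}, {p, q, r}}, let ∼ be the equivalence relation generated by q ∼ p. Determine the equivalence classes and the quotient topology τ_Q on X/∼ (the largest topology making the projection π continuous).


X/∼ = {[p=q], [r]}; |τ_Q| = 3.

Equivalence classes: [p=q], [r].
Quotient map π: X → X/∼ sends p ↦ [p=q], q ↦ [p=q], r ↦ [r].
For each subset V ⊆ X/∼, compute π^{-1}(V) ⊆ X and check whether π^{-1}(V) ∈ τ. V is open in τ_Q iff π^{-1}(V) ∈ τ.
  V = {}: π^{-1}(V) = ∅ ∈ τ ✓.
  V = {[p=q]}: π^{-1}(V) = {p, q} ∉ τ ✗.
  V = {[r]}: π^{-1}(V) = {r} ∈ τ ✓.
  V = {[p=q], [r]}: π^{-1}(V) = {p, q, r} ∈ τ ✓.
Open sets in the quotient: τ_Q = {{}, {[r]}, {[p=q], [r]}} (3 elements).


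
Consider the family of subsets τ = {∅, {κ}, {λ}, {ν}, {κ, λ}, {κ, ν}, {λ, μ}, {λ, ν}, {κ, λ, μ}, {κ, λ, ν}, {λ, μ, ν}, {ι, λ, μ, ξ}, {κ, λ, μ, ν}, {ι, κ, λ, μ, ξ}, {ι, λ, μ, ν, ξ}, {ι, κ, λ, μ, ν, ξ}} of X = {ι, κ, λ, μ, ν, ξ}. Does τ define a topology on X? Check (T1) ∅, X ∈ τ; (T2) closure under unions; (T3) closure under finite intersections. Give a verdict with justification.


τ IS a topology on X.

Axiom (T1): ∅ ∈ τ? Yes; X ∈ τ? Yes.
Axiom (T2/T3): check pairwise unions and intersections of members of τ.
All pairwise intersections and unions checked — each lies in τ. Therefore τ satisfies (T1), (T2), (T3): it IS a topology on X.


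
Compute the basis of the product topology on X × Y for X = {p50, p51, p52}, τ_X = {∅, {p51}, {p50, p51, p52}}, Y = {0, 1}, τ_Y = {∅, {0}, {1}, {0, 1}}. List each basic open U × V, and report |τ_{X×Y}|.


Basis B = {∅ × ∅, {p51} × {0}, {p51} × {1}, {p51} × {0, 1}, {p50, p51, p52} × {0}, {p50, p51, p52} × {1}, {p50, p51, p52} × {0, 1}}; |τ_{X×Y}| = 9.

Enumerate products U × V with U ∈ τ_X, V ∈ τ_Y (deduplicated):
  ∅ × ∅ = {} (∅)
  {p51} × {0} = {(p51,0)}
  {p51} × {1} = {(p51,1)}
  {p51} × {0, 1} = {(p51,0), (p51,1)}
  {p50, p51, p52} × {0} = {(p50,0), (p51,0), (p52,0)}
  {p50, p51, p52} × {1} = {(p50,1), (p51,1), (p52,1)}
  {p50, p51, p52} × {0, 1} = {(p50,0), (p50,1), (p51,0), (p51,1), (p52,0), (p52,1)}
These 7 distinct sets form the basis B.
Close under arbitrary unions to get τ_{X×Y}; counting gives |τ_{X×Y}| = 9.


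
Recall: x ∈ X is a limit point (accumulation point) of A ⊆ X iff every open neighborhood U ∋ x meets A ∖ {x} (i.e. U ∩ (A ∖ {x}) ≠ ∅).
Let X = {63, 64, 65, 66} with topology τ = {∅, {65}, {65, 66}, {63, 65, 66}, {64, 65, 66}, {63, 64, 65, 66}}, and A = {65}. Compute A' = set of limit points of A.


A' = {63, 64, 66}

For each x ∈ X, list the open sets U ∈ τ with x ∈ U, then check whether U ∩ (A ∖ {x}) ≠ ∅ for every such U.
  x = 63: opens ∋ x are {63, 65, 66}, {63, 64, 65, 66}; each meets A ∖ {63}, so x IS a limit point.
  x = 64: opens ∋ x are {64, 65, 66}, {63, 64, 65, 66}; each meets A ∖ {64}, so x IS a limit point.
  x = 65: open {65} ∋ x has {65} ∩ (A ∖ {65}) = ∅, so x is NOT a limit point.
  x = 66: opens ∋ x are {65, 66}, {63, 65, 66}, {64, 65, 66}, {63, 64, 65, 66}; each meets A ∖ {66}, so x IS a limit point.
Collecting: A' = {63, 64, 66}.


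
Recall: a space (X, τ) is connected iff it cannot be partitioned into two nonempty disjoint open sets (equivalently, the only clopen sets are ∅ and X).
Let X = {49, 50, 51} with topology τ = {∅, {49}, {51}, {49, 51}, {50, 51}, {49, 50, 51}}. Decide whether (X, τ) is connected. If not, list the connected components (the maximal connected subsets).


(X, τ) is disconnected; components = [{49}, {50, 51}].

Find clopen sets (U ∈ τ with X ∖ U ∈ τ):
  U = ∅, X ∖ U = {49, 50, 51} — both open, so U is clopen.
  U = {49}, X ∖ U = {50, 51} — both open, so U is clopen.
  U = {50, 51}, X ∖ U = {49} — both open, so U is clopen.
  U = {49, 50, 51}, X ∖ U = ∅ — both open, so U is clopen.
Nontrivial clopen(s) exist: e.g. {50, 51}. So (X, τ) is disconnected.
Compute connected components by grouping points that agree on all clopens:
  component: {49}
  component: {50, 51}


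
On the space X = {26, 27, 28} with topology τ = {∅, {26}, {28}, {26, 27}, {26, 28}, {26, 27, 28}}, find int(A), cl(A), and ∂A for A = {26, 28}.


int(A) = {26, 28}, cl(A) = {26, 27, 28}, ∂A = {27}.

Closed sets in (X, τ) are complements of opens:
  closed(X, τ) = {∅, {27}, {28}, {26, 27}, {27, 28}, {26, 27, 28}}.
int(A) = ⋃ {U ∈ τ : U ⊆ A}. Opens contained in A: ∅, {26}, {28}, {26, 28}.
Taking the union of these: int(A) = {26, 28}.
cl(A) = ⋂ {C closed : A ⊆ C}. Closed sets containing A: {26, 27, 28}.
Intersecting these: cl(A) = {26, 27, 28}.
∂A = cl(A) ∖ int(A) = {26, 27, 28} ∖ {26, 28} = {27}.


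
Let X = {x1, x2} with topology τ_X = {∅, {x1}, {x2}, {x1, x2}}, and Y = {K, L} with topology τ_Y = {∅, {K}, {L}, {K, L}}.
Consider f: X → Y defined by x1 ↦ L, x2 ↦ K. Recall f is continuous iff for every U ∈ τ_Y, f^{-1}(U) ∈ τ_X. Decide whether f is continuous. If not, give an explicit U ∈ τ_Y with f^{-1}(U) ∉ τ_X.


f IS continuous.

Compute f^{-1}(U) for each U ∈ τ_Y:
  U = ∅: f^{-1}(U) = ∅ ∈ τ_X ✓.
  U = {K}: f^{-1}(U) = {x2} ∈ τ_X ✓.
  U = {L}: f^{-1}(U) = {x1} ∈ τ_X ✓.
  U = {K, L}: f^{-1}(U) = {x1, x2} ∈ τ_X ✓.
Every preimage lies in τ_X, so f IS continuous.


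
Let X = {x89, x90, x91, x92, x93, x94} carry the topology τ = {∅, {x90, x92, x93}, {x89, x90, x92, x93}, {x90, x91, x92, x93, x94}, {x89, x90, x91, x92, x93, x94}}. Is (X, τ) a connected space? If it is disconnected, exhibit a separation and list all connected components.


(X, τ) is connected.

Find clopen sets (U ∈ τ with X ∖ U ∈ τ):
  U = ∅, X ∖ U = {x89, x90, x91, x92, x93, x94} — both open, so U is clopen.
  U = {x89, x90, x91, x92, x93, x94}, X ∖ U = ∅ — both open, so U is clopen.
Only trivial clopens (∅ and X) exist, so (X, τ) is connected.
Compute connected components by grouping points that agree on all clopens:
  component: {x89, x90, x91, x92, x93, x94}


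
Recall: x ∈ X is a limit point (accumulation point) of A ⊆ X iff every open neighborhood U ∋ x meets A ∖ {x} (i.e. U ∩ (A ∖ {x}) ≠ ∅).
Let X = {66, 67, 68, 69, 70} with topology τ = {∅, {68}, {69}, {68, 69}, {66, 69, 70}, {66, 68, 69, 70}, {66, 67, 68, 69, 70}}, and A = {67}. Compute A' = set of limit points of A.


A' = ∅

For each x ∈ X, list the open sets U ∈ τ with x ∈ U, then check whether U ∩ (A ∖ {x}) ≠ ∅ for every such U.
  x = 66: open {66, 69, 70} ∋ x has {66, 69, 70} ∩ (A ∖ {66}) = ∅, so x is NOT a limit point.
  x = 67: open {66, 67, 68, 69, 70} ∋ x has {66, 67, 68, 69, 70} ∩ (A ∖ {67}) = ∅, so x is NOT a limit point.
  x = 68: open {68} ∋ x has {68} ∩ (A ∖ {68}) = ∅, so x is NOT a limit point.
  x = 69: open {69} ∋ x has {69} ∩ (A ∖ {69}) = ∅, so x is NOT a limit point.
  x = 70: open {66, 69, 70} ∋ x has {66, 69, 70} ∩ (A ∖ {70}) = ∅, so x is NOT a limit point.
Collecting: A' = ∅.


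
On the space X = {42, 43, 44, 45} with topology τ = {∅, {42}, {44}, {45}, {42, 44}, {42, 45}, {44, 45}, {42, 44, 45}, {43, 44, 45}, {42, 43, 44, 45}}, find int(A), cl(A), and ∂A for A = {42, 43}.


int(A) = {42}, cl(A) = {42, 43}, ∂A = {43}.

Closed sets in (X, τ) are complements of opens:
  closed(X, τ) = {∅, {42}, {43}, {42, 43}, {43, 44}, {43, 45}, {42, 43, 44}, {42, 43, 45}, {43, 44, 45}, {42, 43, 44, 45}}.
int(A) = ⋃ {U ∈ τ : U ⊆ A}. Opens contained in A: ∅, {42}.
Taking the union of these: int(A) = {42}.
cl(A) = ⋂ {C closed : A ⊆ C}. Closed sets containing A: {42, 43}, {42, 43, 44}, {42, 43, 45}, {42, 43, 44, 45}.
Intersecting these: cl(A) = {42, 43}.
∂A = cl(A) ∖ int(A) = {42, 43} ∖ {42} = {43}.


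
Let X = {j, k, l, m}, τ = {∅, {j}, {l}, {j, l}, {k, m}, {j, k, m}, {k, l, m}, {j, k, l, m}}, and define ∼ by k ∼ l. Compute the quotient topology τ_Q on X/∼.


X/∼ = {[j], [k=l], [m]}; |τ_Q| = 4.

Equivalence classes: [j], [k=l], [m].
Quotient map π: X → X/∼ sends j ↦ [j], k ↦ [k=l], l ↦ [k=l], m ↦ [m].
For each subset V ⊆ X/∼, compute π^{-1}(V) ⊆ X and check whether π^{-1}(V) ∈ τ. V is open in τ_Q iff π^{-1}(V) ∈ τ.
  V = {}: π^{-1}(V) = ∅ ∈ τ ✓.
  V = {[j]}: π^{-1}(V) = {j} ∈ τ ✓.
  V = {[k=l]}: π^{-1}(V) = {k, l} ∉ τ ✗.
  V = {[j], [k=l]}: π^{-1}(V) = {j, k, l} ∉ τ ✗.
  V = {[m]}: π^{-1}(V) = {m} ∉ τ ✗.
  V = {[j], [m]}: π^{-1}(V) = {j, m} ∉ τ ✗.
  V = {[k=l], [m]}: π^{-1}(V) = {k, l, m} ∈ τ ✓.
  V = {[j], [k=l], [m]}: π^{-1}(V) = {j, k, l, m} ∈ τ ✓.
Open sets in the quotient: τ_Q = {{}, {[j]}, {[k=l], [m]}, {[j], [k=l], [m]}} (4 elements).


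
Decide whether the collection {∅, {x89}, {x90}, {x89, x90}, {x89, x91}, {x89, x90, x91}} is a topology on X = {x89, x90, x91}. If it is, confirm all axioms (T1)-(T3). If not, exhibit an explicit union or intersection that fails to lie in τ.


τ IS a topology on X.

Axiom (T1): ∅ ∈ τ? Yes; X ∈ τ? Yes.
Axiom (T2/T3): check pairwise unions and intersections of members of τ.
All pairwise intersections and unions checked — each lies in τ. Therefore τ satisfies (T1), (T2), (T3): it IS a topology on X.


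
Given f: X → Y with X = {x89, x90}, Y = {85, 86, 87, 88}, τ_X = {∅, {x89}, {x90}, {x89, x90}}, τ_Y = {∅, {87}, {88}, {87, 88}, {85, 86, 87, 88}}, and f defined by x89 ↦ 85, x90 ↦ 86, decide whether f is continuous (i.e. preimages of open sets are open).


f IS continuous.

Compute f^{-1}(U) for each U ∈ τ_Y:
  U = ∅: f^{-1}(U) = ∅ ∈ τ_X ✓.
  U = {87}: f^{-1}(U) = ∅ ∈ τ_X ✓.
  U = {88}: f^{-1}(U) = ∅ ∈ τ_X ✓.
  U = {87, 88}: f^{-1}(U) = ∅ ∈ τ_X ✓.
  U = {85, 86, 87, 88}: f^{-1}(U) = {x89, x90} ∈ τ_X ✓.
Every preimage lies in τ_X, so f IS continuous.


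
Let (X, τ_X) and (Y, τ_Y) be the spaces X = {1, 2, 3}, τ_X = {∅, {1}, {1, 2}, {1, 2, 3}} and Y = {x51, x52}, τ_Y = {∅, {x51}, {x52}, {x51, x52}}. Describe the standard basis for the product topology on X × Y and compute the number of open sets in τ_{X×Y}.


Basis B = {∅ × ∅, {1} × {x51}, {1} × {x52}, {1} × {x51, x52}, {1, 2} × {x51}, {1, 2} × {x52}, {1, 2, 3} × {x51}, {1, 2, 3} × {x52}, {1, 2} × {x51, x52}, {1, 2, 3} × {x51, x52}}; |τ_{X×Y}| = 16.

Enumerate products U × V with U ∈ τ_X, V ∈ τ_Y (deduplicated):
  ∅ × ∅ = {} (∅)
  {1} × {x51} = {(1,x51)}
  {1} × {x52} = {(1,x52)}
  {1} × {x51, x52} = {(1,x51), (1,x52)}
  {1, 2} × {x51} = {(1,x51), (2,x51)}
  {1, 2} × {x52} = {(1,x52), (2,x52)}
  {1, 2, 3} × {x51} = {(1,x51), (2,x51), (3,x51)}
  {1, 2, 3} × {x52} = {(1,x52), (2,x52), (3,x52)}
  {1, 2} × {x51, x52} = {(1,x51), (1,x52), (2,x51), (2,x52)}
  {1, 2, 3} × {x51, x52} = {(1,x51), (1,x52), (2,x51), (2,x52), (3,x51), (3,x52)}
These 10 distinct sets form the basis B.
Close under arbitrary unions to get τ_{X×Y}; counting gives |τ_{X×Y}| = 16.


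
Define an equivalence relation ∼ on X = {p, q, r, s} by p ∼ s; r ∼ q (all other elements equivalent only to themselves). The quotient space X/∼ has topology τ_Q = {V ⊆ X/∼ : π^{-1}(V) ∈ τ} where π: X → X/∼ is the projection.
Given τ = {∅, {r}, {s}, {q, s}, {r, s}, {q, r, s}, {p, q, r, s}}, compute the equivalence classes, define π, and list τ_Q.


X/∼ = {[p=s], [q=r]}; |τ_Q| = 2.

Equivalence classes: [p=s], [q=r].
Quotient map π: X → X/∼ sends p ↦ [p=s], q ↦ [q=r], r ↦ [q=r], s ↦ [p=s].
For each subset V ⊆ X/∼, compute π^{-1}(V) ⊆ X and check whether π^{-1}(V) ∈ τ. V is open in τ_Q iff π^{-1}(V) ∈ τ.
  V = {}: π^{-1}(V) = ∅ ∈ τ ✓.
  V = {[p=s]}: π^{-1}(V) = {p, s} ∉ τ ✗.
  V = {[q=r]}: π^{-1}(V) = {q, r} ∉ τ ✗.
  V = {[p=s], [q=r]}: π^{-1}(V) = {p, q, r, s} ∈ τ ✓.
Open sets in the quotient: τ_Q = {{}, {[p=s], [q=r]}} (2 elements).


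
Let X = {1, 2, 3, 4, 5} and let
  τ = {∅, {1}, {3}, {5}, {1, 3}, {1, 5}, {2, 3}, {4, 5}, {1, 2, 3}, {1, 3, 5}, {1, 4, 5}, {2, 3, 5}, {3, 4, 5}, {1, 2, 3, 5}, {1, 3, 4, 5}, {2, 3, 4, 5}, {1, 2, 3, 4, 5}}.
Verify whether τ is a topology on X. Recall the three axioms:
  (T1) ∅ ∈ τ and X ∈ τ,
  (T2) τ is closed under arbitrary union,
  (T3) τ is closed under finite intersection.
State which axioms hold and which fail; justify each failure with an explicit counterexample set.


τ is NOT a topology on X.

Axiom (T1): ∅ ∈ τ? Yes; X ∈ τ? Yes.
Axiom (T2/T3): check pairwise unions and intersections of members of τ.
Counterexample for (T2): {3} ∪ {5} = {3, 5} ∉ τ. Therefore τ is NOT a topology.


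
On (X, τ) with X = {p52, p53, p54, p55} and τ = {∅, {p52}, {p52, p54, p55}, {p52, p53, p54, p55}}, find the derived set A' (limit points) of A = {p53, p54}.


A' = {p53, p55}

For each x ∈ X, list the open sets U ∈ τ with x ∈ U, then check whether U ∩ (A ∖ {x}) ≠ ∅ for every such U.
  x = p52: open {p52} ∋ x has {p52} ∩ (A ∖ {p52}) = ∅, so x is NOT a limit point.
  x = p53: opens ∋ x are {p52, p53, p54, p55}; each meets A ∖ {p53}, so x IS a limit point.
  x = p54: open {p52, p54, p55} ∋ x has {p52, p54, p55} ∩ (A ∖ {p54}) = ∅, so x is NOT a limit point.
  x = p55: opens ∋ x are {p52, p54, p55}, {p52, p53, p54, p55}; each meets A ∖ {p55}, so x IS a limit point.
Collecting: A' = {p53, p55}.
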